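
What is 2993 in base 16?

Using repeated division by 16 (digits 10–15 are A–F):
2993 ÷ 16 = 187 remainder 1
187 ÷ 16 = 11 remainder 11 (B)
11 ÷ 16 = 0 remainder 11 (B)
Reading remainders bottom to top: BB1



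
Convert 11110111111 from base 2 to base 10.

Sum of powers of 2 for each 1-bit:
2^0 + 2^1 + 2^2 + 2^3 + 2^4 + 2^5 + 2^7 + 2^8 + 2^9 + 2^10
= 1 + 2 + 4 + 8 + 16 + 32 + 128 + 256 + 512 + 1024
= 1983



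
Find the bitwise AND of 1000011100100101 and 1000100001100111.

AND: 1 only when both bits are 1
  1000011100100101
& 1000100001100111
------------------
  1000000000100101
Decimal: 34597 & 34919 = 32805



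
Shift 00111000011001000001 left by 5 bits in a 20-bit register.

Original: 00111000011001000001 (decimal 230977)
Shift left by 5 positions
Append 5 zeros on the right and drop the 5 high bits that overflow the 20-bit width
Result: 00001100100000100000 (decimal 51232)
Equivalent: 230977 << 5 = 230977 × 2^5 = 7391264, truncated to 20 bits = 51232



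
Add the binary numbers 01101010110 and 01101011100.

Add column by column from the right: bit + bit + carry-in; write the sum mod 2, carry 1 when the sum is 2 or 3.
carry:  11010111000
        01101010110
+       01101011100
-------------------
       011010110010
(the carry out of the leftmost column, 0, becomes the leading bit)
Decimal check:
  01101010110 = 512 + 256 + 64 + 16 + 4 + 2 = 854
  01101011100 = 512 + 256 + 64 + 16 + 8 + 4 = 860
  854 + 860 = 1714, and 011010110010 = 1024 + 512 + 128 + 32 + 16 + 2 = 1714 ✓



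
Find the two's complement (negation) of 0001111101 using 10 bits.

Original: 0001111101
Step 1 - Invert all bits: 1110000010
Step 2 - Add 1: 1110000011
Verification: 0001111101 + 1110000011 = 10000000000; discarding the end carry (carry out of the top bit) leaves the 10-bit value 0000000000, as required for x + (-x)



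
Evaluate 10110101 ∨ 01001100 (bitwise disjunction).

OR: 1 when either bit is 1
  10110101
| 01001100
----------
  11111101
Decimal: 181 | 76 = 253



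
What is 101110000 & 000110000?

AND: 1 only when both bits are 1
  101110000
& 000110000
-----------
  000110000
Decimal: 368 & 48 = 48



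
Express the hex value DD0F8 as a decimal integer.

Expand by place value (powers of 16):
Digit values: D = 13, F = 15
DD0F8 = 13 × 16^4 + 13 × 16^3 + 0 × 16^2 + 15 × 16^1 + 8 × 16^0
= 13 × 65536 + 13 × 4096 + 0 × 256 + 15 × 16 + 8 × 1
= 851968 + 53248 + 0 + 240 + 8
= 905464



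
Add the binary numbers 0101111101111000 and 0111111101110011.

Add column by column from the right: bit + bit + carry-in; write the sum mod 2, carry 1 when the sum is 2 or 3.
carry:  1111111011100000
        0101111101111000
+       0111111101110011
------------------------
       01101111011101011
(the carry out of the leftmost column, 0, becomes the leading bit)
Decimal check:
  0101111101111000 = 16384 + 4096 + 2048 + 1024 + 512 + 256 + 64 + 32 + 16 + 8 = 24440
  0111111101110011 = 16384 + 8192 + 4096 + 2048 + 1024 + 512 + 256 + 64 + 32 + 16 + 2 + 1 = 32627
  24440 + 32627 = 57067, and 01101111011101011 = 32768 + 16384 + 4096 + 2048 + 1024 + 512 + 128 + 64 + 32 + 8 + 2 + 1 = 57067 ✓



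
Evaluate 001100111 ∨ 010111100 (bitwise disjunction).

OR: 1 when either bit is 1
  001100111
| 010111100
-----------
  011111111
Decimal: 103 | 188 = 255



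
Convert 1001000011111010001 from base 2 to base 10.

Sum of powers of 2 for each 1-bit:
2^0 + 2^4 + 2^6 + 2^7 + 2^8 + 2^9 + 2^10 + 2^15 + 2^18
= 1 + 16 + 64 + 128 + 256 + 512 + 1024 + 32768 + 262144
= 296913



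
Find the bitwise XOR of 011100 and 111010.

XOR: 1 when bits differ
  011100
^ 111010
--------
  100110
Decimal: 28 ^ 58 = 38



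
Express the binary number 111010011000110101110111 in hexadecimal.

Group into 4-bit nibbles from right:
  1110 = E
  1001 = 9
  1000 = 8
  1101 = D
  0111 = 7
  0111 = 7
Result: E98D77



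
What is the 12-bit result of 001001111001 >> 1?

Original: 001001111001 (decimal 633)
Shift right by 1 position
Drop the 1 low bit; fill with zero on the left
Result: 000100111100 (decimal 316)
Equivalent: 633 >> 1 = 633 ÷ 2^1 = 316



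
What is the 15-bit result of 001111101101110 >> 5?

Original: 001111101101110 (decimal 8046)
Shift right by 5 positions
Drop the 5 low bits; fill with zeros on the left
Result: 000000011111011 (decimal 251)
Equivalent: 8046 >> 5 = 8046 ÷ 2^5 = 251



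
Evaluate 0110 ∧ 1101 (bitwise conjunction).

AND: 1 only when both bits are 1
  0110
& 1101
------
  0100
Decimal: 6 & 13 = 4



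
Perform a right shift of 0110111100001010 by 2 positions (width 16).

Original: 0110111100001010 (decimal 28426)
Shift right by 2 positions
Drop the 2 low bits; fill with zeros on the left
Result: 0001101111000010 (decimal 7106)
Equivalent: 28426 >> 2 = 28426 ÷ 2^2 = 7106



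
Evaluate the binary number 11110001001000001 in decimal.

Sum of powers of 2 for each 1-bit:
2^0 + 2^6 + 2^9 + 2^13 + 2^14 + 2^15 + 2^16
= 1 + 64 + 512 + 8192 + 16384 + 32768 + 65536
= 123457



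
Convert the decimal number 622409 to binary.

Using repeated division by 2:
622409 ÷ 2 = 311204 remainder 1
311204 ÷ 2 = 155602 remainder 0
155602 ÷ 2 = 77801 remainder 0
77801 ÷ 2 = 38900 remainder 1
38900 ÷ 2 = 19450 remainder 0
19450 ÷ 2 = 9725 remainder 0
9725 ÷ 2 = 4862 remainder 1
4862 ÷ 2 = 2431 remainder 0
2431 ÷ 2 = 1215 remainder 1
1215 ÷ 2 = 607 remainder 1
607 ÷ 2 = 303 remainder 1
303 ÷ 2 = 151 remainder 1
151 ÷ 2 = 75 remainder 1
75 ÷ 2 = 37 remainder 1
37 ÷ 2 = 18 remainder 1
18 ÷ 2 = 9 remainder 0
9 ÷ 2 = 4 remainder 1
4 ÷ 2 = 2 remainder 0
2 ÷ 2 = 1 remainder 0
1 ÷ 2 = 0 remainder 1
Reading remainders bottom to top: 10010111111101001001



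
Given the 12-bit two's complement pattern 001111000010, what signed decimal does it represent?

Binary: 001111000010
Sign bit: 0 (non-negative)
Read directly as an unsigned value:
001111000010 = 512 + 256 + 128 + 64 + 2 = 962
Value: 962



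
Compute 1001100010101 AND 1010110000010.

AND: 1 only when both bits are 1
  1001100010101
& 1010110000010
---------------
  1000100000000
Decimal: 4885 & 5506 = 4352



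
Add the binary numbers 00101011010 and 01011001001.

Add column by column from the right: bit + bit + carry-in; write the sum mod 2, carry 1 when the sum is 2 or 3.
carry:  11110110000
        00101011010
+       01011001001
-------------------
       010000100011
(the carry out of the leftmost column, 0, becomes the leading bit)
Decimal check:
  00101011010 = 256 + 64 + 16 + 8 + 2 = 346
  01011001001 = 512 + 128 + 64 + 8 + 1 = 713
  346 + 713 = 1059, and 010000100011 = 1024 + 32 + 2 + 1 = 1059 ✓



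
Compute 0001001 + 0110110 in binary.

Add column by column from the right: bit + bit + carry-in; write the sum mod 2, carry 1 when the sum is 2 or 3.
carry:  0000000
        0001001
+       0110110
---------------
       00111111
(the carry out of the leftmost column, 0, becomes the leading bit)
Decimal check:
  0001001 = 8 + 1 = 9
  0110110 = 32 + 16 + 4 + 2 = 54
  9 + 54 = 63, and 00111111 = 32 + 16 + 8 + 4 + 2 + 1 = 63 ✓



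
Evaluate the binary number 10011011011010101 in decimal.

Sum of powers of 2 for each 1-bit:
2^0 + 2^2 + 2^4 + 2^6 + 2^7 + 2^9 + 2^10 + 2^12 + 2^13 + 2^16
= 1 + 4 + 16 + 64 + 128 + 512 + 1024 + 4096 + 8192 + 65536
= 79573



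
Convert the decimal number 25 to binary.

Using repeated division by 2:
25 ÷ 2 = 12 remainder 1
12 ÷ 2 = 6 remainder 0
6 ÷ 2 = 3 remainder 0
3 ÷ 2 = 1 remainder 1
1 ÷ 2 = 0 remainder 1
Reading remainders bottom to top: 11001



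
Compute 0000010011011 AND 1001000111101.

AND: 1 only when both bits are 1
  0000010011011
& 1001000111101
---------------
  0000000011001
Decimal: 155 & 4669 = 25



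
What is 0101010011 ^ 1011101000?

XOR: 1 when bits differ
  0101010011
^ 1011101000
------------
  1110111011
Decimal: 339 ^ 744 = 955



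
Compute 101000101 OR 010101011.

OR: 1 when either bit is 1
  101000101
| 010101011
-----------
  111101111
Decimal: 325 | 171 = 495



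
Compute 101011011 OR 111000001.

OR: 1 when either bit is 1
  101011011
| 111000001
-----------
  111011011
Decimal: 347 | 449 = 475



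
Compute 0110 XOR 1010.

XOR: 1 when bits differ
  0110
^ 1010
------
  1100
Decimal: 6 ^ 10 = 12



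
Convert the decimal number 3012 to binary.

Using repeated division by 2:
3012 ÷ 2 = 1506 remainder 0
1506 ÷ 2 = 753 remainder 0
753 ÷ 2 = 376 remainder 1
376 ÷ 2 = 188 remainder 0
188 ÷ 2 = 94 remainder 0
94 ÷ 2 = 47 remainder 0
47 ÷ 2 = 23 remainder 1
23 ÷ 2 = 11 remainder 1
11 ÷ 2 = 5 remainder 1
5 ÷ 2 = 2 remainder 1
2 ÷ 2 = 1 remainder 0
1 ÷ 2 = 0 remainder 1
Reading remainders bottom to top: 101111000100



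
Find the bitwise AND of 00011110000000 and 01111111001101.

AND: 1 only when both bits are 1
  00011110000000
& 01111111001101
----------------
  00011110000000
Decimal: 1920 & 8141 = 1920



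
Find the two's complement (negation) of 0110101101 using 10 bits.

Original: 0110101101
Step 1 - Invert all bits: 1001010010
Step 2 - Add 1: 1001010011
Verification: 0110101101 + 1001010011 = 10000000000; discarding the end carry (carry out of the top bit) leaves the 10-bit value 0000000000, as required for x + (-x)



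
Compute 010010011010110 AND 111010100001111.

AND: 1 only when both bits are 1
  010010011010110
& 111010100001111
-----------------
  010010000000110
Decimal: 9430 & 29967 = 9222



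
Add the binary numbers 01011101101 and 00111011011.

Add column by column from the right: bit + bit + carry-in; write the sum mod 2, carry 1 when the sum is 2 or 3.
carry:  11111111110
        01011101101
+       00111011011
-------------------
       010011001000
(the carry out of the leftmost column, 0, becomes the leading bit)
Decimal check:
  01011101101 = 512 + 128 + 64 + 32 + 8 + 4 + 1 = 749
  00111011011 = 256 + 128 + 64 + 16 + 8 + 2 + 1 = 475
  749 + 475 = 1224, and 010011001000 = 1024 + 128 + 64 + 8 = 1224 ✓



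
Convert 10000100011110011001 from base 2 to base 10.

Sum of powers of 2 for each 1-bit:
2^0 + 2^3 + 2^4 + 2^7 + 2^8 + 2^9 + 2^10 + 2^14 + 2^19
= 1 + 8 + 16 + 128 + 256 + 512 + 1024 + 16384 + 524288
= 542617



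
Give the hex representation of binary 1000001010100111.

Group into 4-bit nibbles from right:
  1000 = 8
  0010 = 2
  1010 = A
  0111 = 7
Result: 82A7



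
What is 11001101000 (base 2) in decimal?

Sum of powers of 2 for each 1-bit:
2^3 + 2^5 + 2^6 + 2^9 + 2^10
= 8 + 32 + 64 + 512 + 1024
= 1640



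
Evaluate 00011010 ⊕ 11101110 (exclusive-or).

XOR: 1 when bits differ
  00011010
^ 11101110
----------
  11110100
Decimal: 26 ^ 238 = 244



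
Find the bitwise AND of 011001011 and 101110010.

AND: 1 only when both bits are 1
  011001011
& 101110010
-----------
  001000010
Decimal: 203 & 370 = 66



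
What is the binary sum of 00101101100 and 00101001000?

Add column by column from the right: bit + bit + carry-in; write the sum mod 2, carry 1 when the sum is 2 or 3.
carry:  01010010000
        00101101100
+       00101001000
-------------------
       001010110100
(the carry out of the leftmost column, 0, becomes the leading bit)
Decimal check:
  00101101100 = 256 + 64 + 32 + 8 + 4 = 364
  00101001000 = 256 + 64 + 8 = 328
  364 + 328 = 692, and 001010110100 = 512 + 128 + 32 + 16 + 4 = 692 ✓



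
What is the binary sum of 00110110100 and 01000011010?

Add column by column from the right: bit + bit + carry-in; write the sum mod 2, carry 1 when the sum is 2 or 3.
carry:  00001100000
        00110110100
+       01000011010
-------------------
       001111001110
(the carry out of the leftmost column, 0, becomes the leading bit)
Decimal check:
  00110110100 = 256 + 128 + 32 + 16 + 4 = 436
  01000011010 = 512 + 16 + 8 + 2 = 538
  436 + 538 = 974, and 001111001110 = 512 + 256 + 128 + 64 + 8 + 4 + 2 = 974 ✓



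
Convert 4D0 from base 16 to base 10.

Expand by place value (powers of 16):
Digit values: D = 13
4D0 = 4 × 16^2 + 13 × 16^1 + 0 × 16^0
= 4 × 256 + 13 × 16 + 0 × 1
= 1024 + 208 + 0
= 1232



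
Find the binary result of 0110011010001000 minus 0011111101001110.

Method 1 - Direct subtraction (column by column from the right: bit − bit − borrow-in; if negative, add 2 and borrow 1 from the next column):
borrow: 0111111011111100
        0110011010001000
-       0011111101001110
------------------------
        0010011100111010

Method 2 - Add two's complement:
Two's complement of 0011111101001110: invert → 1100000010110001, add 1 → 1100000010110010
  0110011010001000
+ 1100000010110010
------------------
 10010011100111010  (end carry out of the top bit = 1)
Discarding the end carry: 0010011100111010
Decimal check:
  0110011010001000 = 16384 + 8192 + 1024 + 512 + 128 + 8 = 26248
  0011111101001110 = 8192 + 4096 + 2048 + 1024 + 512 + 256 + 64 + 8 + 4 + 2 = 16206
  26248 - 16206 = 10042, and 0010011100111010 = 8192 + 1024 + 512 + 256 + 32 + 16 + 8 + 2 = 10042 ✓



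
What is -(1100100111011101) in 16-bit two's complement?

Original (sign bit 1, negative): 1100100111011101
Step 1 - Invert all bits: 0011011000100010
Step 2 - Add 1: 0011011000100011
Verification: 1100100111011101 + 0011011000100011 = 10000000000000000; discarding the end carry (carry out of the top bit) leaves the 16-bit value 0000000000000000, as required for x + (-x)



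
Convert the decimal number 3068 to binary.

Using repeated division by 2:
3068 ÷ 2 = 1534 remainder 0
1534 ÷ 2 = 767 remainder 0
767 ÷ 2 = 383 remainder 1
383 ÷ 2 = 191 remainder 1
191 ÷ 2 = 95 remainder 1
95 ÷ 2 = 47 remainder 1
47 ÷ 2 = 23 remainder 1
23 ÷ 2 = 11 remainder 1
11 ÷ 2 = 5 remainder 1
5 ÷ 2 = 2 remainder 1
2 ÷ 2 = 1 remainder 0
1 ÷ 2 = 0 remainder 1
Reading remainders bottom to top: 101111111100



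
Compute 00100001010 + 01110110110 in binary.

Add column by column from the right: bit + bit + carry-in; write the sum mod 2, carry 1 when the sum is 2 or 3.
carry:  11001111100
        00100001010
+       01110110110
-------------------
       010011000000
(the carry out of the leftmost column, 0, becomes the leading bit)
Decimal check:
  00100001010 = 256 + 8 + 2 = 266
  01110110110 = 512 + 256 + 128 + 32 + 16 + 4 + 2 = 950
  266 + 950 = 1216, and 010011000000 = 1024 + 128 + 64 = 1216 ✓



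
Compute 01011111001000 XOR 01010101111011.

XOR: 1 when bits differ
  01011111001000
^ 01010101111011
----------------
  00001010110011
Decimal: 6088 ^ 5499 = 691



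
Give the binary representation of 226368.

Using repeated division by 2:
226368 ÷ 2 = 113184 remainder 0
113184 ÷ 2 = 56592 remainder 0
56592 ÷ 2 = 28296 remainder 0
28296 ÷ 2 = 14148 remainder 0
14148 ÷ 2 = 7074 remainder 0
7074 ÷ 2 = 3537 remainder 0
3537 ÷ 2 = 1768 remainder 1
1768 ÷ 2 = 884 remainder 0
884 ÷ 2 = 442 remainder 0
442 ÷ 2 = 221 remainder 0
221 ÷ 2 = 110 remainder 1
110 ÷ 2 = 55 remainder 0
55 ÷ 2 = 27 remainder 1
27 ÷ 2 = 13 remainder 1
13 ÷ 2 = 6 remainder 1
6 ÷ 2 = 3 remainder 0
3 ÷ 2 = 1 remainder 1
1 ÷ 2 = 0 remainder 1
Reading remainders bottom to top: 110111010001000000



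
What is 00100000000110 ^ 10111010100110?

XOR: 1 when bits differ
  00100000000110
^ 10111010100110
----------------
  10011010100000
Decimal: 2054 ^ 11942 = 9888



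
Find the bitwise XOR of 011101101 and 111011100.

XOR: 1 when bits differ
  011101101
^ 111011100
-----------
  100110001
Decimal: 237 ^ 476 = 305



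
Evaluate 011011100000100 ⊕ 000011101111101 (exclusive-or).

XOR: 1 when bits differ
  011011100000100
^ 000011101111101
-----------------
  011000001111001
Decimal: 14084 ^ 1917 = 12409



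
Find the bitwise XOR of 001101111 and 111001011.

XOR: 1 when bits differ
  001101111
^ 111001011
-----------
  110100100
Decimal: 111 ^ 459 = 420



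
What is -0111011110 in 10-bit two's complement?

Original: 0111011110
Step 1 - Invert all bits: 1000100001
Step 2 - Add 1: 1000100010
Verification: 0111011110 + 1000100010 = 10000000000; discarding the end carry (carry out of the top bit) leaves the 10-bit value 0000000000, as required for x + (-x)



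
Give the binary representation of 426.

Using repeated division by 2:
426 ÷ 2 = 213 remainder 0
213 ÷ 2 = 106 remainder 1
106 ÷ 2 = 53 remainder 0
53 ÷ 2 = 26 remainder 1
26 ÷ 2 = 13 remainder 0
13 ÷ 2 = 6 remainder 1
6 ÷ 2 = 3 remainder 0
3 ÷ 2 = 1 remainder 1
1 ÷ 2 = 0 remainder 1
Reading remainders bottom to top: 110101010



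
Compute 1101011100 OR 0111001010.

OR: 1 when either bit is 1
  1101011100
| 0111001010
------------
  1111011110
Decimal: 860 | 458 = 990



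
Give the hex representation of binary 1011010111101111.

Group into 4-bit nibbles from right:
  1011 = B
  0101 = 5
  1110 = E
  1111 = F
Result: B5EF



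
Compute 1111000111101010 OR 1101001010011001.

OR: 1 when either bit is 1
  1111000111101010
| 1101001010011001
------------------
  1111001111111011
Decimal: 61930 | 53913 = 62459



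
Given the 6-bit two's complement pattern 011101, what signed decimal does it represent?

Binary: 011101
Sign bit: 0 (non-negative)
Read directly as an unsigned value:
011101 = 16 + 8 + 4 + 1 = 29
Value: 29



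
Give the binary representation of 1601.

Using repeated division by 2:
1601 ÷ 2 = 800 remainder 1
800 ÷ 2 = 400 remainder 0
400 ÷ 2 = 200 remainder 0
200 ÷ 2 = 100 remainder 0
100 ÷ 2 = 50 remainder 0
50 ÷ 2 = 25 remainder 0
25 ÷ 2 = 12 remainder 1
12 ÷ 2 = 6 remainder 0
6 ÷ 2 = 3 remainder 0
3 ÷ 2 = 1 remainder 1
1 ÷ 2 = 0 remainder 1
Reading remainders bottom to top: 11001000001



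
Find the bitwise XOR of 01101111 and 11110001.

XOR: 1 when bits differ
  01101111
^ 11110001
----------
  10011110
Decimal: 111 ^ 241 = 158



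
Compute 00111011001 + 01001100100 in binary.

Add column by column from the right: bit + bit + carry-in; write the sum mod 2, carry 1 when the sum is 2 or 3.
carry:  11110000000
        00111011001
+       01001100100
-------------------
       010000111101
(the carry out of the leftmost column, 0, becomes the leading bit)
Decimal check:
  00111011001 = 256 + 128 + 64 + 16 + 8 + 1 = 473
  01001100100 = 512 + 64 + 32 + 4 = 612
  473 + 612 = 1085, and 010000111101 = 1024 + 32 + 16 + 8 + 4 + 1 = 1085 ✓



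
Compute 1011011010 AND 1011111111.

AND: 1 only when both bits are 1
  1011011010
& 1011111111
------------
  1011011010
Decimal: 730 & 767 = 730



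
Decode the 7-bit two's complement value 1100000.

Binary: 1100000
Sign bit: 1 (negative)
Invert: 0011111
Add 1:  0100000
Magnitude: 0100000 = 32
Value: -32



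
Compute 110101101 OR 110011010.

OR: 1 when either bit is 1
  110101101
| 110011010
-----------
  110111111
Decimal: 429 | 410 = 447



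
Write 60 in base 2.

Using repeated division by 2:
60 ÷ 2 = 30 remainder 0
30 ÷ 2 = 15 remainder 0
15 ÷ 2 = 7 remainder 1
7 ÷ 2 = 3 remainder 1
3 ÷ 2 = 1 remainder 1
1 ÷ 2 = 0 remainder 1
Reading remainders bottom to top: 111100



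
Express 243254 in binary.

Using repeated division by 2:
243254 ÷ 2 = 121627 remainder 0
121627 ÷ 2 = 60813 remainder 1
60813 ÷ 2 = 30406 remainder 1
30406 ÷ 2 = 15203 remainder 0
15203 ÷ 2 = 7601 remainder 1
7601 ÷ 2 = 3800 remainder 1
3800 ÷ 2 = 1900 remainder 0
1900 ÷ 2 = 950 remainder 0
950 ÷ 2 = 475 remainder 0
475 ÷ 2 = 237 remainder 1
237 ÷ 2 = 118 remainder 1
118 ÷ 2 = 59 remainder 0
59 ÷ 2 = 29 remainder 1
29 ÷ 2 = 14 remainder 1
14 ÷ 2 = 7 remainder 0
7 ÷ 2 = 3 remainder 1
3 ÷ 2 = 1 remainder 1
1 ÷ 2 = 0 remainder 1
Reading remainders bottom to top: 111011011000110110



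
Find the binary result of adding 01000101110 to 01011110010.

Add column by column from the right: bit + bit + carry-in; write the sum mod 2, carry 1 when the sum is 2 or 3.
carry:  10111111100
        01000101110
+       01011110010
-------------------
       010100100000
(the carry out of the leftmost column, 0, becomes the leading bit)
Decimal check:
  01000101110 = 512 + 32 + 8 + 4 + 2 = 558
  01011110010 = 512 + 128 + 64 + 32 + 16 + 2 = 754
  558 + 754 = 1312, and 010100100000 = 1024 + 256 + 32 = 1312 ✓



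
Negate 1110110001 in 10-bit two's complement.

Original (sign bit 1, negative): 1110110001
Step 1 - Invert all bits: 0001001110
Step 2 - Add 1: 0001001111
Verification: 1110110001 + 0001001111 = 10000000000; discarding the end carry (carry out of the top bit) leaves the 10-bit value 0000000000, as required for x + (-x)



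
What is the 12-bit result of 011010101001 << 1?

Original: 011010101001 (decimal 1705)
Shift left by 1 position
Append 1 zero on the right
Result: 110101010010 (decimal 3410)
Equivalent: 1705 << 1 = 1705 × 2^1 = 3410



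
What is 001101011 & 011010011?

AND: 1 only when both bits are 1
  001101011
& 011010011
-----------
  001000011
Decimal: 107 & 211 = 67



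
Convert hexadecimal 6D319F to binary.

Convert each hex digit to 4 bits:
  6 = 0110
  D = 1101
  3 = 0011
  1 = 0001
  9 = 1001
  F = 1111
Concatenate: 011011010011000110011111



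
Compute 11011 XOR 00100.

XOR: 1 when bits differ
  11011
^ 00100
-------
  11111
Decimal: 27 ^ 4 = 31



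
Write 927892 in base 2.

Using repeated division by 2:
927892 ÷ 2 = 463946 remainder 0
463946 ÷ 2 = 231973 remainder 0
231973 ÷ 2 = 115986 remainder 1
115986 ÷ 2 = 57993 remainder 0
57993 ÷ 2 = 28996 remainder 1
28996 ÷ 2 = 14498 remainder 0
14498 ÷ 2 = 7249 remainder 0
7249 ÷ 2 = 3624 remainder 1
3624 ÷ 2 = 1812 remainder 0
1812 ÷ 2 = 906 remainder 0
906 ÷ 2 = 453 remainder 0
453 ÷ 2 = 226 remainder 1
226 ÷ 2 = 113 remainder 0
113 ÷ 2 = 56 remainder 1
56 ÷ 2 = 28 remainder 0
28 ÷ 2 = 14 remainder 0
14 ÷ 2 = 7 remainder 0
7 ÷ 2 = 3 remainder 1
3 ÷ 2 = 1 remainder 1
1 ÷ 2 = 0 remainder 1
Reading remainders bottom to top: 11100010100010010100



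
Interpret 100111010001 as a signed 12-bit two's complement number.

Binary: 100111010001
Sign bit: 1 (negative)
Invert: 011000101110
Add 1:  011000101111
Magnitude: 011000101111 = 1024 + 512 + 32 + 8 + 4 + 2 + 1 = 1583
Value: -1583



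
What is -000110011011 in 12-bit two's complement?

Original: 000110011011
Step 1 - Invert all bits: 111001100100
Step 2 - Add 1: 111001100101
Verification: 000110011011 + 111001100101 = 1000000000000; discarding the end carry (carry out of the top bit) leaves the 12-bit value 000000000000, as required for x + (-x)



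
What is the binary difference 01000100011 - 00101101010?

Method 1 - Direct subtraction (column by column from the right: bit − bit − borrow-in; if negative, add 2 and borrow 1 from the next column):
borrow: 01111110000
        01000100011
-       00101101010
-------------------
        00010111001

Method 2 - Add two's complement:
Two's complement of 00101101010: invert → 11010010101, add 1 → 11010010110
  01000100011
+ 11010010110
-------------
 100010111001  (end carry out of the top bit = 1)
Discarding the end carry: 00010111001
Decimal check:
  01000100011 = 512 + 32 + 2 + 1 = 547
  00101101010 = 256 + 64 + 32 + 8 + 2 = 362
  547 - 362 = 185, and 00010111001 = 128 + 32 + 16 + 8 + 1 = 185 ✓



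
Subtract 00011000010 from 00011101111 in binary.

Method 1 - Direct subtraction (column by column from the right: bit − bit − borrow-in; if negative, add 2 and borrow 1 from the next column):
borrow: 00000000000
        00011101111
-       00011000010
-------------------
        00000101101

Method 2 - Add two's complement:
Two's complement of 00011000010: invert → 11100111101, add 1 → 11100111110
  00011101111
+ 11100111110
-------------
 100000101101  (end carry out of the top bit = 1)
Discarding the end carry: 00000101101
Decimal check:
  00011101111 = 128 + 64 + 32 + 8 + 4 + 2 + 1 = 239
  00011000010 = 128 + 64 + 2 = 194
  239 - 194 = 45, and 00000101101 = 32 + 8 + 4 + 1 = 45 ✓



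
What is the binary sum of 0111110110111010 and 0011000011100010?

Add column by column from the right: bit + bit + carry-in; write the sum mod 2, carry 1 when the sum is 2 or 3.
carry:  1110001111000100
        0111110110111010
+       0011000011100010
------------------------
       01010111010011100
(the carry out of the leftmost column, 0, becomes the leading bit)
Decimal check:
  0111110110111010 = 16384 + 8192 + 4096 + 2048 + 1024 + 256 + 128 + 32 + 16 + 8 + 2 = 32186
  0011000011100010 = 8192 + 4096 + 128 + 64 + 32 + 2 = 12514
  32186 + 12514 = 44700, and 01010111010011100 = 32768 + 8192 + 2048 + 1024 + 512 + 128 + 16 + 8 + 4 = 44700 ✓



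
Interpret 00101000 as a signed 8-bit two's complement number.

Binary: 00101000
Sign bit: 0 (non-negative)
Read directly as an unsigned value:
00101000 = 32 + 8 = 40
Value: 40



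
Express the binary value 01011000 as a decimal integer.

Sum of powers of 2 for each 1-bit:
2^3 + 2^4 + 2^6
= 8 + 16 + 64
= 88



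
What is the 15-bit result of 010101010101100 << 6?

Original: 010101010101100 (decimal 10924)
Shift left by 6 positions
Append 6 zeros on the right and drop the 6 high bits that overflow the 15-bit width
Result: 010101100000000 (decimal 11008)
Equivalent: 10924 << 6 = 10924 × 2^6 = 699136, truncated to 15 bits = 11008



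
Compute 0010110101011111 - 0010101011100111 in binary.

Method 1 - Direct subtraction (column by column from the right: bit − bit − borrow-in; if negative, add 2 and borrow 1 from the next column):
borrow: 0000010111000000
        0010110101011111
-       0010101011100111
------------------------
        0000001001111000

Method 2 - Add two's complement:
Two's complement of 0010101011100111: invert → 1101010100011000, add 1 → 1101010100011001
  0010110101011111
+ 1101010100011001
------------------
 10000001001111000  (end carry out of the top bit = 1)
Discarding the end carry: 0000001001111000
Decimal check:
  0010110101011111 = 8192 + 2048 + 1024 + 256 + 64 + 16 + 8 + 4 + 2 + 1 = 11615
  0010101011100111 = 8192 + 2048 + 512 + 128 + 64 + 32 + 4 + 2 + 1 = 10983
  11615 - 10983 = 632, and 0000001001111000 = 512 + 64 + 32 + 16 + 8 = 632 ✓



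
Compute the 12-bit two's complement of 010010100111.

Original: 010010100111
Step 1 - Invert all bits: 101101011000
Step 2 - Add 1: 101101011001
Verification: 010010100111 + 101101011001 = 1000000000000; discarding the end carry (carry out of the top bit) leaves the 12-bit value 000000000000, as required for x + (-x)



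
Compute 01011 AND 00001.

AND: 1 only when both bits are 1
  01011
& 00001
-------
  00001
Decimal: 11 & 1 = 1



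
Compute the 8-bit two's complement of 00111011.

Original: 00111011
Step 1 - Invert all bits: 11000100
Step 2 - Add 1: 11000101
Verification: 00111011 + 11000101 = 100000000; discarding the end carry (carry out of the top bit) leaves the 8-bit value 00000000, as required for x + (-x)



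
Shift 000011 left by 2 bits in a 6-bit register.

Original: 000011 (decimal 3)
Shift left by 2 positions
Append 2 zeros on the right
Result: 001100 (decimal 12)
Equivalent: 3 << 2 = 3 × 2^2 = 12



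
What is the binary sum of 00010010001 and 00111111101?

Add column by column from the right: bit + bit + carry-in; write the sum mod 2, carry 1 when the sum is 2 or 3.
carry:  01111100010
        00010010001
+       00111111101
-------------------
       001010001110
(the carry out of the leftmost column, 0, becomes the leading bit)
Decimal check:
  00010010001 = 128 + 16 + 1 = 145
  00111111101 = 256 + 128 + 64 + 32 + 16 + 8 + 4 + 1 = 509
  145 + 509 = 654, and 001010001110 = 512 + 128 + 8 + 4 + 2 = 654 ✓



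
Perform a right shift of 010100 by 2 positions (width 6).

Original: 010100 (decimal 20)
Shift right by 2 positions
Drop the 2 low bits; fill with zeros on the left
Result: 000101 (decimal 5)
Equivalent: 20 >> 2 = 20 ÷ 2^2 = 5



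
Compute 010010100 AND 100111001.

AND: 1 only when both bits are 1
  010010100
& 100111001
-----------
  000010000
Decimal: 148 & 313 = 16



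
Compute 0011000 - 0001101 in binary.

Method 1 - Direct subtraction (column by column from the right: bit − bit − borrow-in; if negative, add 2 and borrow 1 from the next column):
borrow: 0011110
        0011000
-       0001101
---------------
        0001011

Method 2 - Add two's complement:
Two's complement of 0001101: invert → 1110010, add 1 → 1110011
  0011000
+ 1110011
---------
 10001011  (end carry out of the top bit = 1)
Discarding the end carry: 0001011
Decimal check:
  0011000 = 16 + 8 = 24
  0001101 = 8 + 4 + 1 = 13
  24 - 13 = 11, and 0001011 = 8 + 2 + 1 = 11 ✓



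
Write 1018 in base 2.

Using repeated division by 2:
1018 ÷ 2 = 509 remainder 0
509 ÷ 2 = 254 remainder 1
254 ÷ 2 = 127 remainder 0
127 ÷ 2 = 63 remainder 1
63 ÷ 2 = 31 remainder 1
31 ÷ 2 = 15 remainder 1
15 ÷ 2 = 7 remainder 1
7 ÷ 2 = 3 remainder 1
3 ÷ 2 = 1 remainder 1
1 ÷ 2 = 0 remainder 1
Reading remainders bottom to top: 1111111010



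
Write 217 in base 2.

Using repeated division by 2:
217 ÷ 2 = 108 remainder 1
108 ÷ 2 = 54 remainder 0
54 ÷ 2 = 27 remainder 0
27 ÷ 2 = 13 remainder 1
13 ÷ 2 = 6 remainder 1
6 ÷ 2 = 3 remainder 0
3 ÷ 2 = 1 remainder 1
1 ÷ 2 = 0 remainder 1
Reading remainders bottom to top: 11011001



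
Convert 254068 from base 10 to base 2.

Using repeated division by 2:
254068 ÷ 2 = 127034 remainder 0
127034 ÷ 2 = 63517 remainder 0
63517 ÷ 2 = 31758 remainder 1
31758 ÷ 2 = 15879 remainder 0
15879 ÷ 2 = 7939 remainder 1
7939 ÷ 2 = 3969 remainder 1
3969 ÷ 2 = 1984 remainder 1
1984 ÷ 2 = 992 remainder 0
992 ÷ 2 = 496 remainder 0
496 ÷ 2 = 248 remainder 0
248 ÷ 2 = 124 remainder 0
124 ÷ 2 = 62 remainder 0
62 ÷ 2 = 31 remainder 0
31 ÷ 2 = 15 remainder 1
15 ÷ 2 = 7 remainder 1
7 ÷ 2 = 3 remainder 1
3 ÷ 2 = 1 remainder 1
1 ÷ 2 = 0 remainder 1
Reading remainders bottom to top: 111110000001110100



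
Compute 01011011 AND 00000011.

AND: 1 only when both bits are 1
  01011011
& 00000011
----------
  00000011
Decimal: 91 & 3 = 3



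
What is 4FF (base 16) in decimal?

Expand by place value (powers of 16):
Digit values: F = 15
4FF = 4 × 16^2 + 15 × 16^1 + 15 × 16^0
= 4 × 256 + 15 × 16 + 15 × 1
= 1024 + 240 + 15
= 1279



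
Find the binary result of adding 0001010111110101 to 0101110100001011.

Add column by column from the right: bit + bit + carry-in; write the sum mod 2, carry 1 when the sum is 2 or 3.
carry:  0011101111111110
        0001010111110101
+       0101110100001011
------------------------
       00111001100000000
(the carry out of the leftmost column, 0, becomes the leading bit)
Decimal check:
  0001010111110101 = 4096 + 1024 + 256 + 128 + 64 + 32 + 16 + 4 + 1 = 5621
  0101110100001011 = 16384 + 4096 + 2048 + 1024 + 256 + 8 + 2 + 1 = 23819
  5621 + 23819 = 29440, and 00111001100000000 = 16384 + 8192 + 4096 + 512 + 256 = 29440 ✓



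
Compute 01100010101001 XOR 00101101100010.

XOR: 1 when bits differ
  01100010101001
^ 00101101100010
----------------
  01001111001011
Decimal: 6313 ^ 2914 = 5067



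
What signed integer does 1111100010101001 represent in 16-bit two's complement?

Binary: 1111100010101001
Sign bit: 1 (negative)
Invert: 0000011101010110
Add 1:  0000011101010111
Magnitude: 0000011101010111 = 1024 + 512 + 256 + 64 + 16 + 4 + 2 + 1 = 1879
Value: -1879



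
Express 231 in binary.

Using repeated division by 2:
231 ÷ 2 = 115 remainder 1
115 ÷ 2 = 57 remainder 1
57 ÷ 2 = 28 remainder 1
28 ÷ 2 = 14 remainder 0
14 ÷ 2 = 7 remainder 0
7 ÷ 2 = 3 remainder 1
3 ÷ 2 = 1 remainder 1
1 ÷ 2 = 0 remainder 1
Reading remainders bottom to top: 11100111



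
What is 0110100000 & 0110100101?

AND: 1 only when both bits are 1
  0110100000
& 0110100101
------------
  0110100000
Decimal: 416 & 421 = 416



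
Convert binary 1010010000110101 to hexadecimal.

Group into 4-bit nibbles from right:
  1010 = A
  0100 = 4
  0011 = 3
  0101 = 5
Result: A435



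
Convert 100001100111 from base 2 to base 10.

Sum of powers of 2 for each 1-bit:
2^0 + 2^1 + 2^2 + 2^5 + 2^6 + 2^11
= 1 + 2 + 4 + 32 + 64 + 2048
= 2151



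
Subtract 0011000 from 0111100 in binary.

Method 1 - Direct subtraction (column by column from the right: bit − bit − borrow-in; if negative, add 2 and borrow 1 from the next column):
borrow: 0000000
        0111100
-       0011000
---------------
        0100100

Method 2 - Add two's complement:
Two's complement of 0011000: invert → 1100111, add 1 → 1101000
  0111100
+ 1101000
---------
 10100100  (end carry out of the top bit = 1)
Discarding the end carry: 0100100
Decimal check:
  0111100 = 32 + 16 + 8 + 4 = 60
  0011000 = 16 + 8 = 24
  60 - 24 = 36, and 0100100 = 32 + 4 = 36 ✓



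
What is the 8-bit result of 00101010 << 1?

Original: 00101010 (decimal 42)
Shift left by 1 position
Append 1 zero on the right
Result: 01010100 (decimal 84)
Equivalent: 42 << 1 = 42 × 2^1 = 84



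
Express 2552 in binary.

Using repeated division by 2:
2552 ÷ 2 = 1276 remainder 0
1276 ÷ 2 = 638 remainder 0
638 ÷ 2 = 319 remainder 0
319 ÷ 2 = 159 remainder 1
159 ÷ 2 = 79 remainder 1
79 ÷ 2 = 39 remainder 1
39 ÷ 2 = 19 remainder 1
19 ÷ 2 = 9 remainder 1
9 ÷ 2 = 4 remainder 1
4 ÷ 2 = 2 remainder 0
2 ÷ 2 = 1 remainder 0
1 ÷ 2 = 0 remainder 1
Reading remainders bottom to top: 100111111000



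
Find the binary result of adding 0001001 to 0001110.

Add column by column from the right: bit + bit + carry-in; write the sum mod 2, carry 1 when the sum is 2 or 3.
carry:  0010000
        0001001
+       0001110
---------------
       00010111
(the carry out of the leftmost column, 0, becomes the leading bit)
Decimal check:
  0001001 = 8 + 1 = 9
  0001110 = 8 + 4 + 2 = 14
  9 + 14 = 23, and 00010111 = 16 + 4 + 2 + 1 = 23 ✓



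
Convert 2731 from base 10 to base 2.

Using repeated division by 2:
2731 ÷ 2 = 1365 remainder 1
1365 ÷ 2 = 682 remainder 1
682 ÷ 2 = 341 remainder 0
341 ÷ 2 = 170 remainder 1
170 ÷ 2 = 85 remainder 0
85 ÷ 2 = 42 remainder 1
42 ÷ 2 = 21 remainder 0
21 ÷ 2 = 10 remainder 1
10 ÷ 2 = 5 remainder 0
5 ÷ 2 = 2 remainder 1
2 ÷ 2 = 1 remainder 0
1 ÷ 2 = 0 remainder 1
Reading remainders bottom to top: 101010101011



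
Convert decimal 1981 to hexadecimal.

Using repeated division by 16 (digits 10–15 are A–F):
1981 ÷ 16 = 123 remainder 13 (D)
123 ÷ 16 = 7 remainder 11 (B)
7 ÷ 16 = 0 remainder 7
Reading remainders bottom to top: 7BD



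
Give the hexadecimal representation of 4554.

Using repeated division by 16 (digits 10–15 are A–F):
4554 ÷ 16 = 284 remainder 10 (A)
284 ÷ 16 = 17 remainder 12 (C)
17 ÷ 16 = 1 remainder 1
1 ÷ 16 = 0 remainder 1
Reading remainders bottom to top: 11CA



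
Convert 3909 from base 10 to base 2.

Using repeated division by 2:
3909 ÷ 2 = 1954 remainder 1
1954 ÷ 2 = 977 remainder 0
977 ÷ 2 = 488 remainder 1
488 ÷ 2 = 244 remainder 0
244 ÷ 2 = 122 remainder 0
122 ÷ 2 = 61 remainder 0
61 ÷ 2 = 30 remainder 1
30 ÷ 2 = 15 remainder 0
15 ÷ 2 = 7 remainder 1
7 ÷ 2 = 3 remainder 1
3 ÷ 2 = 1 remainder 1
1 ÷ 2 = 0 remainder 1
Reading remainders bottom to top: 111101000101



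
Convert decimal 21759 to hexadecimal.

Using repeated division by 16 (digits 10–15 are A–F):
21759 ÷ 16 = 1359 remainder 15 (F)
1359 ÷ 16 = 84 remainder 15 (F)
84 ÷ 16 = 5 remainder 4
5 ÷ 16 = 0 remainder 5
Reading remainders bottom to top: 54FF



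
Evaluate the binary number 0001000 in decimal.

Sum of powers of 2 for each 1-bit:
2^3
= 8
= 8



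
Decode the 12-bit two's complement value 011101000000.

Binary: 011101000000
Sign bit: 0 (non-negative)
Read directly as an unsigned value:
011101000000 = 1024 + 512 + 256 + 64 = 1856
Value: 1856



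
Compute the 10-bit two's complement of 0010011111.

Original: 0010011111
Step 1 - Invert all bits: 1101100000
Step 2 - Add 1: 1101100001
Verification: 0010011111 + 1101100001 = 10000000000; discarding the end carry (carry out of the top bit) leaves the 10-bit value 0000000000, as required for x + (-x)



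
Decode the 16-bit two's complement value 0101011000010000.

Binary: 0101011000010000
Sign bit: 0 (non-negative)
Read directly as an unsigned value:
0101011000010000 = 16384 + 4096 + 1024 + 512 + 16 = 22032
Value: 22032



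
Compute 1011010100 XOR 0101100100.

XOR: 1 when bits differ
  1011010100
^ 0101100100
------------
  1110110000
Decimal: 724 ^ 356 = 944



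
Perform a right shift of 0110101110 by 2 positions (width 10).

Original: 0110101110 (decimal 430)
Shift right by 2 positions
Drop the 2 low bits; fill with zeros on the left
Result: 0001101011 (decimal 107)
Equivalent: 430 >> 2 = 430 ÷ 2^2 = 107



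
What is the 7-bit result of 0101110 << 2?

Original: 0101110 (decimal 46)
Shift left by 2 positions
Append 2 zeros on the right and drop the 2 high bits that overflow the 7-bit width
Result: 0111000 (decimal 56)
Equivalent: 46 << 2 = 46 × 2^2 = 184, truncated to 7 bits = 56



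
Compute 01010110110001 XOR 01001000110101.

XOR: 1 when bits differ
  01010110110001
^ 01001000110101
----------------
  00011110000100
Decimal: 5553 ^ 4661 = 1924



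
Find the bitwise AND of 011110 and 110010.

AND: 1 only when both bits are 1
  011110
& 110010
--------
  010010
Decimal: 30 & 50 = 18



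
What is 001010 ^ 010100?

XOR: 1 when bits differ
  001010
^ 010100
--------
  011110
Decimal: 10 ^ 20 = 30



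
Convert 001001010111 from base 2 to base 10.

Sum of powers of 2 for each 1-bit:
2^0 + 2^1 + 2^2 + 2^4 + 2^6 + 2^9
= 1 + 2 + 4 + 16 + 64 + 512
= 599



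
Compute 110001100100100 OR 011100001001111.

OR: 1 when either bit is 1
  110001100100100
| 011100001001111
-----------------
  111101101101111
Decimal: 25380 | 14415 = 31599



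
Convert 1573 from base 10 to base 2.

Using repeated division by 2:
1573 ÷ 2 = 786 remainder 1
786 ÷ 2 = 393 remainder 0
393 ÷ 2 = 196 remainder 1
196 ÷ 2 = 98 remainder 0
98 ÷ 2 = 49 remainder 0
49 ÷ 2 = 24 remainder 1
24 ÷ 2 = 12 remainder 0
12 ÷ 2 = 6 remainder 0
6 ÷ 2 = 3 remainder 0
3 ÷ 2 = 1 remainder 1
1 ÷ 2 = 0 remainder 1
Reading remainders bottom to top: 11000100101



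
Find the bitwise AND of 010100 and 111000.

AND: 1 only when both bits are 1
  010100
& 111000
--------
  010000
Decimal: 20 & 56 = 16



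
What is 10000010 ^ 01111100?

XOR: 1 when bits differ
  10000010
^ 01111100
----------
  11111110
Decimal: 130 ^ 124 = 254



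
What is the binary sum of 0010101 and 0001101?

Add column by column from the right: bit + bit + carry-in; write the sum mod 2, carry 1 when the sum is 2 or 3.
carry:  0111010
        0010101
+       0001101
---------------
       00100010
(the carry out of the leftmost column, 0, becomes the leading bit)
Decimal check:
  0010101 = 16 + 4 + 1 = 21
  0001101 = 8 + 4 + 1 = 13
  21 + 13 = 34, and 00100010 = 32 + 2 = 34 ✓



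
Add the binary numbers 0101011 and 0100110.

Add column by column from the right: bit + bit + carry-in; write the sum mod 2, carry 1 when the sum is 2 or 3.
carry:  1011100
        0101011
+       0100110
---------------
       01010001
(the carry out of the leftmost column, 0, becomes the leading bit)
Decimal check:
  0101011 = 32 + 8 + 2 + 1 = 43
  0100110 = 32 + 4 + 2 = 38
  43 + 38 = 81, and 01010001 = 64 + 16 + 1 = 81 ✓



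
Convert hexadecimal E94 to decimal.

Expand by place value (powers of 16):
Digit values: E = 14
E94 = 14 × 16^2 + 9 × 16^1 + 4 × 16^0
= 14 × 256 + 9 × 16 + 4 × 1
= 3584 + 144 + 4
= 3732



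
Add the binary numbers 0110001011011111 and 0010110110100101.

Add column by column from the right: bit + bit + carry-in; write the sum mod 2, carry 1 when the sum is 2 or 3.
carry:  1101111111111110
        0110001011011111
+       0010110110100101
------------------------
       01001000010000100
(the carry out of the leftmost column, 0, becomes the leading bit)
Decimal check:
  0110001011011111 = 16384 + 8192 + 512 + 128 + 64 + 16 + 8 + 4 + 2 + 1 = 25311
  0010110110100101 = 8192 + 2048 + 1024 + 256 + 128 + 32 + 4 + 1 = 11685
  25311 + 11685 = 36996, and 01001000010000100 = 32768 + 4096 + 128 + 4 = 36996 ✓

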